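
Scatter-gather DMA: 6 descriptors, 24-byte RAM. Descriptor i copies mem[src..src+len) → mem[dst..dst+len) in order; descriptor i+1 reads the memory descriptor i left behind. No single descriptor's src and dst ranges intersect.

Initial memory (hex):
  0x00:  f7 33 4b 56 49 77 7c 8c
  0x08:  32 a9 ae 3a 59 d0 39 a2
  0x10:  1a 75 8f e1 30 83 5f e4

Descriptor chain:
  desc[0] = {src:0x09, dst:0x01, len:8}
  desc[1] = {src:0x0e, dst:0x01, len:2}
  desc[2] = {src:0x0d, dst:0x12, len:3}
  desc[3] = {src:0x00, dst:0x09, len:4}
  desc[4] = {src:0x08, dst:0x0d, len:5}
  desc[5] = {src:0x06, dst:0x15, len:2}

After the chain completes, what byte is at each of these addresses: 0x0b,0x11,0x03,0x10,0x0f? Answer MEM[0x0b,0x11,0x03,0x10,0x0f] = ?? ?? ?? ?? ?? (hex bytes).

  after D0: wrote 8B at 0x01 = a9ae3a59d039a21a
  after D1: wrote 2B at 0x01 = 39a2
  after D2: wrote 3B at 0x12 = d039a2
  after D3: wrote 4B at 0x09 = f739a23a
  after D4: wrote 5B at 0x0d = 1af739a23a
  after D5: wrote 2B at 0x15 = 39a2
query mem[0x0b]=0xa2, mem[0x11]=0x3a, mem[0x03]=0x3a, mem[0x10]=0xa2, mem[0x0f]=0x39

MEM[0x0b,0x11,0x03,0x10,0x0f] = a2 3a 3a a2 39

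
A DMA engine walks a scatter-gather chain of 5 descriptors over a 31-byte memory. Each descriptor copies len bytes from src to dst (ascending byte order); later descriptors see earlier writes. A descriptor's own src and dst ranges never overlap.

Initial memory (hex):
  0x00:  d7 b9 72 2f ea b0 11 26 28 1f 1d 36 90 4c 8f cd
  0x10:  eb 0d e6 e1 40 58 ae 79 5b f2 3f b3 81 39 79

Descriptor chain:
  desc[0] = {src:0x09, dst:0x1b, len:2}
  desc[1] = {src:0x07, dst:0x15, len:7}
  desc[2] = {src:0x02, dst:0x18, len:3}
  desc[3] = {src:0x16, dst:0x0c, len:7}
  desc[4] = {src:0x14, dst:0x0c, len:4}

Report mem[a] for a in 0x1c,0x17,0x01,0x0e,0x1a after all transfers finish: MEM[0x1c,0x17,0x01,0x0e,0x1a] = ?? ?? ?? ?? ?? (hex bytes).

MEM[0x1c,0x17,0x01,0x0e,0x1a] = 1d 1f b9 28 ea

  after D0: wrote 2B at 0x1b = 1f1d
  after D1: wrote 7B at 0x15 = 26281f1d36904c
  after D2: wrote 3B at 0x18 = 722fea
  after D3: wrote 7B at 0x0c = 281f722fea4c1d
  after D4: wrote 4B at 0x0c = 4026281f
query mem[0x1c]=0x1d, mem[0x17]=0x1f, mem[0x01]=0xb9, mem[0x0e]=0x28, mem[0x1a]=0xea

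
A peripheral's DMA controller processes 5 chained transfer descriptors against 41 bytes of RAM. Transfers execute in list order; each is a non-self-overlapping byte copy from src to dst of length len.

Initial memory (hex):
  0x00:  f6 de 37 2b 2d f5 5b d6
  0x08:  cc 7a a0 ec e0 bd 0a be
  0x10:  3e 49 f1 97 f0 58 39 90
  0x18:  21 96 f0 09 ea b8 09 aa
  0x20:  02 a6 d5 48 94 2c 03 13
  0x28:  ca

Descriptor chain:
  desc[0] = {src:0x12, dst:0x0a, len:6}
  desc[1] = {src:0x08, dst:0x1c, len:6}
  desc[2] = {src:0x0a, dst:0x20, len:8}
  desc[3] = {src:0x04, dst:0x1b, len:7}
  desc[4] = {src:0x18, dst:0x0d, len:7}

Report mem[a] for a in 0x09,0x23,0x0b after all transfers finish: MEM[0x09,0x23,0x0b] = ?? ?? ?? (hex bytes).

MEM[0x09,0x23,0x0b] = 7a 58 97

[0] 0x12->0x0a len=6 : f1 97 f0 58 39 90
[1] 0x08->0x1c len=6 : cc 7a f1 97 f0 58
[2] 0x0a->0x20 len=8 : f1 97 f0 58 39 90 3e 49
[3] 0x04->0x1b len=7 : 2d f5 5b d6 cc 7a f1
[4] 0x18->0x0d len=7 : 21 96 f0 2d f5 5b d6
query mem[0x09]=0x7a, mem[0x23]=0x58, mem[0x0b]=0x97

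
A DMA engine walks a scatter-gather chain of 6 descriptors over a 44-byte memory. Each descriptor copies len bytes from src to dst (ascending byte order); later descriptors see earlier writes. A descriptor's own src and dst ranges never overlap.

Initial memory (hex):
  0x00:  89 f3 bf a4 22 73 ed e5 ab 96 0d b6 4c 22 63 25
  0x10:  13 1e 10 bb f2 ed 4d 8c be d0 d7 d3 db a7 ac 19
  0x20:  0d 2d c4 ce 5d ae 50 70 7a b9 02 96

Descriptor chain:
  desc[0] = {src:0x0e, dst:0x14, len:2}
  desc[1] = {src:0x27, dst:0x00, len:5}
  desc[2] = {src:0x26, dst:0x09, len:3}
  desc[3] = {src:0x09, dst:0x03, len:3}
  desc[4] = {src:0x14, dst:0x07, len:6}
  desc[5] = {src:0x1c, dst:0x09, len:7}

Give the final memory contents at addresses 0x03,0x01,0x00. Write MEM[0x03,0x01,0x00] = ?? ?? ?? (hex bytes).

MEM[0x03,0x01,0x00] = 50 7a 70

  after D0: wrote 2B at 0x14 = 6325
  after D1: wrote 5B at 0x00 = 707ab90296
  after D2: wrote 3B at 0x09 = 50707a
  after D3: wrote 3B at 0x03 = 50707a
  after D4: wrote 6B at 0x07 = 63254d8cbed0
  after D5: wrote 7B at 0x09 = dba7ac190d2dc4
query mem[0x03]=0x50, mem[0x01]=0x7a, mem[0x00]=0x70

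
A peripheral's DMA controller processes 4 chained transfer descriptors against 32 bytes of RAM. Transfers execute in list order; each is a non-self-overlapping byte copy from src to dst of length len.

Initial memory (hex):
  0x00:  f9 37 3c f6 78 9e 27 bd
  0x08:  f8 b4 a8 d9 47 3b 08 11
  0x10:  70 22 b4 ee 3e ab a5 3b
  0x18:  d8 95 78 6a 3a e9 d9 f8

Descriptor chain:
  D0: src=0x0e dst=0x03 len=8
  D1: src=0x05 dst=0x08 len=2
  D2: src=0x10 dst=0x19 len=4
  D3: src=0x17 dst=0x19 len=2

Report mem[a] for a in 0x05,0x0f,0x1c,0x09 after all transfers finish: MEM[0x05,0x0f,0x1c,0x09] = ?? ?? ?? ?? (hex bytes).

[0] 0x0e->0x03 len=8 : 08 11 70 22 b4 ee 3e ab
[1] 0x05->0x08 len=2 : 70 22
[2] 0x10->0x19 len=4 : 70 22 b4 ee
[3] 0x17->0x19 len=2 : 3b d8
query mem[0x05]=0x70, mem[0x0f]=0x11, mem[0x1c]=0xee, mem[0x09]=0x22

MEM[0x05,0x0f,0x1c,0x09] = 70 11 ee 22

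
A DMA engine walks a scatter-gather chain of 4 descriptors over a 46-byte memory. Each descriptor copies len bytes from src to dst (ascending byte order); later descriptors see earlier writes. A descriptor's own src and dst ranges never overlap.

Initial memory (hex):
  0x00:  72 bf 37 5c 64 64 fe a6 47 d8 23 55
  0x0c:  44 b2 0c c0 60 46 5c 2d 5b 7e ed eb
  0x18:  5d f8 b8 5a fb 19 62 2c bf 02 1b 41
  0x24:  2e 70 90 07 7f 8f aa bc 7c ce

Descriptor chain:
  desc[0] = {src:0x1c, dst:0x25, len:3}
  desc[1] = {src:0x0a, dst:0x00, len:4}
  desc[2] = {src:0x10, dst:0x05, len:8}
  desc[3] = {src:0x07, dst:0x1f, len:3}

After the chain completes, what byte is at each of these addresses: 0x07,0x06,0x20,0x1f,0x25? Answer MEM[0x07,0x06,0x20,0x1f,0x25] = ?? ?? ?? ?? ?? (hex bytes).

#0 dst[0x25+3] := {0xfb,0x19,0x62}
#1 dst[0x00+4] := {0x23,0x55,0x44,0xb2}
#2 dst[0x05+8] := {0x60,0x46,0x5c,0x2d,0x5b,0x7e,0xed,0xeb}
#3 dst[0x1f+3] := {0x5c,0x2d,0x5b}
query mem[0x07]=0x5c, mem[0x06]=0x46, mem[0x20]=0x2d, mem[0x1f]=0x5c, mem[0x25]=0xfb

MEM[0x07,0x06,0x20,0x1f,0x25] = 5c 46 2d 5c fb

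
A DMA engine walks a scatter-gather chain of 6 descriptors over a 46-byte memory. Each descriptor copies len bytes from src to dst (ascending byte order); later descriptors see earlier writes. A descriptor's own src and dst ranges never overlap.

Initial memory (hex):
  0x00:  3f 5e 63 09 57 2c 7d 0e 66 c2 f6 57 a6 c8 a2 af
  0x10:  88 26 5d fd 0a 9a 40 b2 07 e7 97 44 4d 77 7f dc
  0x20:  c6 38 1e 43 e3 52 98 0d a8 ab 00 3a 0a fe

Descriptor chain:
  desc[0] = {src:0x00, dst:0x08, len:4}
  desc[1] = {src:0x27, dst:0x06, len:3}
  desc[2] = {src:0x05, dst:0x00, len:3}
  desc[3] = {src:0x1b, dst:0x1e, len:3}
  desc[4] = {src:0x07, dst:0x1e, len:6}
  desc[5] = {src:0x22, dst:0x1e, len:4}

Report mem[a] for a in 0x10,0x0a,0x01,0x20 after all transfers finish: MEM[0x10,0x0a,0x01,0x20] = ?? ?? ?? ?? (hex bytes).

MEM[0x10,0x0a,0x01,0x20] = 88 63 0d e3

[0] 0x00->0x08 len=4 : 3f 5e 63 09
[1] 0x27->0x06 len=3 : 0d a8 ab
[2] 0x05->0x00 len=3 : 2c 0d a8
[3] 0x1b->0x1e len=3 : 44 4d 77
[4] 0x07->0x1e len=6 : a8 ab 5e 63 09 a6
[5] 0x22->0x1e len=4 : 09 a6 e3 52
query mem[0x10]=0x88, mem[0x0a]=0x63, mem[0x01]=0x0d, mem[0x20]=0xe3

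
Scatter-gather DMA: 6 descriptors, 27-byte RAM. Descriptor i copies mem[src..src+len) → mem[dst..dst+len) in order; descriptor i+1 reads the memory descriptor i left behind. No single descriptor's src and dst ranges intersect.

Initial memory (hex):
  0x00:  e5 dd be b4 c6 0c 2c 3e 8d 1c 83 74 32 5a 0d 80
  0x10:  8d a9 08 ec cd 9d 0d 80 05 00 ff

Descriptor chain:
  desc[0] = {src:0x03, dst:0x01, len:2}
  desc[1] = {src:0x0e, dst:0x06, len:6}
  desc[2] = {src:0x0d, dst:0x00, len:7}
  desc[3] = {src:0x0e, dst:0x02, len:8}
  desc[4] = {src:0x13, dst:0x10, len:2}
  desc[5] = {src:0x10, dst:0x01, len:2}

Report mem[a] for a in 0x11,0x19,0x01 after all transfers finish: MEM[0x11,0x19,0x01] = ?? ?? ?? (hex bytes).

D0: mem[0x01..0x02] <- [b4 c6]
D1: mem[0x06..0x0b] <- [0d 80 8d a9 08 ec]
D2: mem[0x00..0x06] <- [5a 0d 80 8d a9 08 ec]
D3: mem[0x02..0x09] <- [0d 80 8d a9 08 ec cd 9d]
D4: mem[0x10..0x11] <- [ec cd]
D5: mem[0x01..0x02] <- [ec cd]
query mem[0x11]=0xcd, mem[0x19]=0x00, mem[0x01]=0xec

MEM[0x11,0x19,0x01] = cd 00 ec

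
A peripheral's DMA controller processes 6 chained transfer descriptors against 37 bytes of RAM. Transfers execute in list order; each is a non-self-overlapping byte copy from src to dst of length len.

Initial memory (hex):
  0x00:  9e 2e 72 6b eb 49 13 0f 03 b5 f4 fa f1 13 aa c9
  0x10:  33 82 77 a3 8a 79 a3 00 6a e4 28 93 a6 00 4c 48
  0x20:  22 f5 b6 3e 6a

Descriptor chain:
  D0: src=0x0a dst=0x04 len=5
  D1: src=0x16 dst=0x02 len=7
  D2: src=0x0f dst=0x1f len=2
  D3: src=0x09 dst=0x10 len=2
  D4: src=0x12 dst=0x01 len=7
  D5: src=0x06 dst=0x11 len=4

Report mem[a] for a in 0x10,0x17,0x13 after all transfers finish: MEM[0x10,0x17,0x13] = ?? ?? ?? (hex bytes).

MEM[0x10,0x17,0x13] = b5 00 a6

D0: mem[0x04..0x08] <- [f4 fa f1 13 aa]
D1: mem[0x02..0x08] <- [a3 00 6a e4 28 93 a6]
D2: mem[0x1f..0x20] <- [c9 33]
D3: mem[0x10..0x11] <- [b5 f4]
D4: mem[0x01..0x07] <- [77 a3 8a 79 a3 00 6a]
D5: mem[0x11..0x14] <- [00 6a a6 b5]
query mem[0x10]=0xb5, mem[0x17]=0x00, mem[0x13]=0xa6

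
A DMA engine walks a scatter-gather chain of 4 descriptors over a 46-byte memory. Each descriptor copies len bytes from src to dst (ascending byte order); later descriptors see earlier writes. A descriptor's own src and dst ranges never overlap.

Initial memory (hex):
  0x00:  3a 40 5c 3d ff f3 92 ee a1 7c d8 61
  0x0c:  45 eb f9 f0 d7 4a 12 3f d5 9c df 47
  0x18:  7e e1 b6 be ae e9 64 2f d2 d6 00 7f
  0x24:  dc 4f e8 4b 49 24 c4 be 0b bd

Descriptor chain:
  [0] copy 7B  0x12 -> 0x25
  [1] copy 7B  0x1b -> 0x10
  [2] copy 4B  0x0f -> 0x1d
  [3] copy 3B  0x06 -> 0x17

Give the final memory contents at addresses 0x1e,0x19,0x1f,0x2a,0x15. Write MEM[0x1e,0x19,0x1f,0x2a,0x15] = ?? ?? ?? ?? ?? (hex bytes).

MEM[0x1e,0x19,0x1f,0x2a,0x15] = be a1 ae 47 d2

D0: mem[0x25..0x2b] <- [12 3f d5 9c df 47 7e]
D1: mem[0x10..0x16] <- [be ae e9 64 2f d2 d6]
D2: mem[0x1d..0x20] <- [f0 be ae e9]
D3: mem[0x17..0x19] <- [92 ee a1]
query mem[0x1e]=0xbe, mem[0x19]=0xa1, mem[0x1f]=0xae, mem[0x2a]=0x47, mem[0x15]=0xd2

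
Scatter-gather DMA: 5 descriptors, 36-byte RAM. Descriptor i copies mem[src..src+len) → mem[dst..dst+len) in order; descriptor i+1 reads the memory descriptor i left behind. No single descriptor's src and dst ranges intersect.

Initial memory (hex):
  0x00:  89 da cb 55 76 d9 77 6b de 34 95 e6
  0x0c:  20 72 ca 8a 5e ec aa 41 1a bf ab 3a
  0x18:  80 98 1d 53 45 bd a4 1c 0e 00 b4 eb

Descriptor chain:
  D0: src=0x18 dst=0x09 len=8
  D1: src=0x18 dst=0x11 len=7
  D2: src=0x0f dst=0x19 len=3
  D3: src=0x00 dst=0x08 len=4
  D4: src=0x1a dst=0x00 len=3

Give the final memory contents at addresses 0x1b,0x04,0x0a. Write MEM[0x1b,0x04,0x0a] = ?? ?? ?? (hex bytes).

MEM[0x1b,0x04,0x0a] = 80 76 cb

  after D0: wrote 8B at 0x09 = 80981d5345bda41c
  after D1: wrote 7B at 0x11 = 80981d5345bda4
  after D2: wrote 3B at 0x19 = a41c80
  after D3: wrote 4B at 0x08 = 89dacb55
  after D4: wrote 3B at 0x00 = 1c8045
query mem[0x1b]=0x80, mem[0x04]=0x76, mem[0x0a]=0xcb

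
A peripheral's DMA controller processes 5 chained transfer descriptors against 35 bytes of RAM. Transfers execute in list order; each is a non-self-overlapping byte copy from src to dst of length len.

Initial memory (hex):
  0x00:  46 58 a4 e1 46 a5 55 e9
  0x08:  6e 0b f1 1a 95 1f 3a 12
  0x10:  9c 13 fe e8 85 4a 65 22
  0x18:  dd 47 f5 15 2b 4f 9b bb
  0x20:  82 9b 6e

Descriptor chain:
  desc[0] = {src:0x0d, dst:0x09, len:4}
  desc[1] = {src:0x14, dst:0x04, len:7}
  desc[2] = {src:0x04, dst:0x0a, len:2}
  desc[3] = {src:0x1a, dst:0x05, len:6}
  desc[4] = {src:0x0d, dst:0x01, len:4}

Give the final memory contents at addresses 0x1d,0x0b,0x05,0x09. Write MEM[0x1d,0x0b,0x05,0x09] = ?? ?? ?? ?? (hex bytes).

MEM[0x1d,0x0b,0x05,0x09] = 4f 4a f5 9b

  after D0: wrote 4B at 0x09 = 1f3a129c
  after D1: wrote 7B at 0x04 = 854a6522dd47f5
  after D2: wrote 2B at 0x0a = 854a
  after D3: wrote 6B at 0x05 = f5152b4f9bbb
  after D4: wrote 4B at 0x01 = 1f3a129c
query mem[0x1d]=0x4f, mem[0x0b]=0x4a, mem[0x05]=0xf5, mem[0x09]=0x9b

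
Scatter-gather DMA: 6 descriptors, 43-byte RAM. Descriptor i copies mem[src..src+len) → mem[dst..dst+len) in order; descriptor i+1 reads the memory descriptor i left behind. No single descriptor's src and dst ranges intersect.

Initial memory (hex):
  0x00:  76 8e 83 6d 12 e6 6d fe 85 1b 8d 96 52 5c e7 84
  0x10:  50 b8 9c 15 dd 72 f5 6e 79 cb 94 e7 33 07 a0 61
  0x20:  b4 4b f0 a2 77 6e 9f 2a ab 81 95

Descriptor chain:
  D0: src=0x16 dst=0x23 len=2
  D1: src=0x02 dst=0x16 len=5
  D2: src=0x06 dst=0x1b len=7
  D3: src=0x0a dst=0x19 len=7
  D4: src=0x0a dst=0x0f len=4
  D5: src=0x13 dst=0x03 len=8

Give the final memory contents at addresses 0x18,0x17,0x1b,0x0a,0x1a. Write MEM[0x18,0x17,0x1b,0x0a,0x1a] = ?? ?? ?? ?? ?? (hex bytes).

MEM[0x18,0x17,0x1b,0x0a,0x1a] = 12 6d 52 96 96

  after D0: wrote 2B at 0x23 = f56e
  after D1: wrote 5B at 0x16 = 836d12e66d
  after D2: wrote 7B at 0x1b = 6dfe851b8d9652
  after D3: wrote 7B at 0x19 = 8d96525ce78450
  after D4: wrote 4B at 0x0f = 8d96525c
  after D5: wrote 8B at 0x03 = 15dd72836d128d96
query mem[0x18]=0x12, mem[0x17]=0x6d, mem[0x1b]=0x52, mem[0x0a]=0x96, mem[0x1a]=0x96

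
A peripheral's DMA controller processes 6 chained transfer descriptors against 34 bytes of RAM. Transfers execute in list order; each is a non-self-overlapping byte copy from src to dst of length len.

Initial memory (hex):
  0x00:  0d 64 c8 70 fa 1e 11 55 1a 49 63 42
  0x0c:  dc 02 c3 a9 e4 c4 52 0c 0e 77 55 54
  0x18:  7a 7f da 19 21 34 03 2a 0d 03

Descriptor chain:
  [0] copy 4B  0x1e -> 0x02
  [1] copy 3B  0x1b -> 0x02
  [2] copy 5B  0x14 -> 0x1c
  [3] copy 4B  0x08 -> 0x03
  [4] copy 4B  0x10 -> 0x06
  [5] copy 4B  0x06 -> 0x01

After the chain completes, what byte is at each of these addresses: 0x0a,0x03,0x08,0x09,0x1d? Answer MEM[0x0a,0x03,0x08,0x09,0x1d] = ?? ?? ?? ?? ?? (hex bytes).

  after D0: wrote 4B at 0x02 = 032a0d03
  after D1: wrote 3B at 0x02 = 192134
  after D2: wrote 5B at 0x1c = 0e7755547a
  after D3: wrote 4B at 0x03 = 1a496342
  after D4: wrote 4B at 0x06 = e4c4520c
  after D5: wrote 4B at 0x01 = e4c4520c
query mem[0x0a]=0x63, mem[0x03]=0x52, mem[0x08]=0x52, mem[0x09]=0x0c, mem[0x1d]=0x77

MEM[0x0a,0x03,0x08,0x09,0x1d] = 63 52 52 0c 77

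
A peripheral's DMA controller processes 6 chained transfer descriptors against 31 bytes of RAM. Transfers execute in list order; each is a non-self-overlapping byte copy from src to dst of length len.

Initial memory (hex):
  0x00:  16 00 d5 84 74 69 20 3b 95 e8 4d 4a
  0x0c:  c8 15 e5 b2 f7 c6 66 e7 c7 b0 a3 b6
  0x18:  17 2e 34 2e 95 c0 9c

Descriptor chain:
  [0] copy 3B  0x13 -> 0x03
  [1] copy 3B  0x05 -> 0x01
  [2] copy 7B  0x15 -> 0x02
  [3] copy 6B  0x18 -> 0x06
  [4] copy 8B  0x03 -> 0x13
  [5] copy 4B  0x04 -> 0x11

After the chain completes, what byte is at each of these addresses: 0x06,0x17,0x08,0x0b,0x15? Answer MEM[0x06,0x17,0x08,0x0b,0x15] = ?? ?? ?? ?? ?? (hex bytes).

MEM[0x06,0x17,0x08,0x0b,0x15] = 17 2e 34 c0 17

[0] 0x13->0x03 len=3 : e7 c7 b0
[1] 0x05->0x01 len=3 : b0 20 3b
[2] 0x15->0x02 len=7 : b0 a3 b6 17 2e 34 2e
[3] 0x18->0x06 len=6 : 17 2e 34 2e 95 c0
[4] 0x03->0x13 len=8 : a3 b6 17 17 2e 34 2e 95
[5] 0x04->0x11 len=4 : b6 17 17 2e
query mem[0x06]=0x17, mem[0x17]=0x2e, mem[0x08]=0x34, mem[0x0b]=0xc0, mem[0x15]=0x17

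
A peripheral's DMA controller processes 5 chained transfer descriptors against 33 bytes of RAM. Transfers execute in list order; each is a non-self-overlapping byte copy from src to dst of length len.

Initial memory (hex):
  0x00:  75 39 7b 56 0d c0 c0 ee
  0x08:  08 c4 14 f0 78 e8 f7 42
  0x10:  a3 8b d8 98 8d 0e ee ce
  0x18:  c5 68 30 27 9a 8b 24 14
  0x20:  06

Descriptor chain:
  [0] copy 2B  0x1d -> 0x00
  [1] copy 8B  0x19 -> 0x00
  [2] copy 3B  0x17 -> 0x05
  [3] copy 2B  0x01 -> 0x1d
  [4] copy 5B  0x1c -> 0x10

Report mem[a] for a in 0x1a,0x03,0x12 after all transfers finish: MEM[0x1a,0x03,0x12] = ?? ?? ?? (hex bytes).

MEM[0x1a,0x03,0x12] = 30 9a 27

#0 dst[0x00+2] := {0x8b,0x24}
#1 dst[0x00+8] := {0x68,0x30,0x27,0x9a,0x8b,0x24,0x14,0x06}
#2 dst[0x05+3] := {0xce,0xc5,0x68}
#3 dst[0x1d+2] := {0x30,0x27}
#4 dst[0x10+5] := {0x9a,0x30,0x27,0x14,0x06}
query mem[0x1a]=0x30, mem[0x03]=0x9a, mem[0x12]=0x27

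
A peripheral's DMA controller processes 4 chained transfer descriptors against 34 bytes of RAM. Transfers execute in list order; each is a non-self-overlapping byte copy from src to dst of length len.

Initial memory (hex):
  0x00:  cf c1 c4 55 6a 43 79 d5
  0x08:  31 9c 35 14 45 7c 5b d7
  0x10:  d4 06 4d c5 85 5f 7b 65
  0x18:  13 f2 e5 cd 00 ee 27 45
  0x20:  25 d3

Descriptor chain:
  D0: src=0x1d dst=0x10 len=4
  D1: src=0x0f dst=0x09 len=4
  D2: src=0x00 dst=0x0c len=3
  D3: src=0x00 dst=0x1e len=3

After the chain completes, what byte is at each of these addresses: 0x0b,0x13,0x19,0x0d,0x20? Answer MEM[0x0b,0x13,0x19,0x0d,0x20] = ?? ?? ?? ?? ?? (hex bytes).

MEM[0x0b,0x13,0x19,0x0d,0x20] = 27 25 f2 c1 c4

D0: mem[0x10..0x13] <- [ee 27 45 25]
D1: mem[0x09..0x0c] <- [d7 ee 27 45]
D2: mem[0x0c..0x0e] <- [cf c1 c4]
D3: mem[0x1e..0x20] <- [cf c1 c4]
query mem[0x0b]=0x27, mem[0x13]=0x25, mem[0x19]=0xf2, mem[0x0d]=0xc1, mem[0x20]=0xc4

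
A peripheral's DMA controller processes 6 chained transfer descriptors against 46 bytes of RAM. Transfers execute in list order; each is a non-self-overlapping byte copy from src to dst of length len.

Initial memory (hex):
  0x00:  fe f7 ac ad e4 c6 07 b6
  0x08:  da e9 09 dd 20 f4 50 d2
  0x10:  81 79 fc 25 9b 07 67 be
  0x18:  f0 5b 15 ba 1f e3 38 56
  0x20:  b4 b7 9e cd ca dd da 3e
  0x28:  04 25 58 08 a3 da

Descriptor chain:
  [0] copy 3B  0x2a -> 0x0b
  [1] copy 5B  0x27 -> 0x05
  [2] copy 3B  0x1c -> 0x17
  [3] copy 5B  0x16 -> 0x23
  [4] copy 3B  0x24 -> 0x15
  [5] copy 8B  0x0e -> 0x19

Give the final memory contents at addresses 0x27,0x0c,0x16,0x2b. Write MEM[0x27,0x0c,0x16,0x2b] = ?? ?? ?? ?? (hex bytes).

MEM[0x27,0x0c,0x16,0x2b] = 15 08 e3 08

  after D0: wrote 3B at 0x0b = 5808a3
  after D1: wrote 5B at 0x05 = 3e04255808
  after D2: wrote 3B at 0x17 = 1fe338
  after D3: wrote 5B at 0x23 = 671fe33815
  after D4: wrote 3B at 0x15 = 1fe338
  after D5: wrote 8B at 0x19 = 50d28179fc259b1f
query mem[0x27]=0x15, mem[0x0c]=0x08, mem[0x16]=0xe3, mem[0x2b]=0x08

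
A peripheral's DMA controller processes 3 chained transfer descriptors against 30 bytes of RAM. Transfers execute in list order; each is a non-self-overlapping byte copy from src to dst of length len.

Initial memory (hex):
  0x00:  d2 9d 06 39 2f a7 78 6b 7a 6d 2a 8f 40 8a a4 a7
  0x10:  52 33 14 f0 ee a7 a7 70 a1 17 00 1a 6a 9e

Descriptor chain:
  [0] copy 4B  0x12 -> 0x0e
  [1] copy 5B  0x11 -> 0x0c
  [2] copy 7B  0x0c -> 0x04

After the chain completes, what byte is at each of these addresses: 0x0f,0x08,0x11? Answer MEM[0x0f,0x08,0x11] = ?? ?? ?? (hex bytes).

MEM[0x0f,0x08,0x11] = ee a7 a7

#0 dst[0x0e+4] := {0x14,0xf0,0xee,0xa7}
#1 dst[0x0c+5] := {0xa7,0x14,0xf0,0xee,0xa7}
#2 dst[0x04+7] := {0xa7,0x14,0xf0,0xee,0xa7,0xa7,0x14}
query mem[0x0f]=0xee, mem[0x08]=0xa7, mem[0x11]=0xa7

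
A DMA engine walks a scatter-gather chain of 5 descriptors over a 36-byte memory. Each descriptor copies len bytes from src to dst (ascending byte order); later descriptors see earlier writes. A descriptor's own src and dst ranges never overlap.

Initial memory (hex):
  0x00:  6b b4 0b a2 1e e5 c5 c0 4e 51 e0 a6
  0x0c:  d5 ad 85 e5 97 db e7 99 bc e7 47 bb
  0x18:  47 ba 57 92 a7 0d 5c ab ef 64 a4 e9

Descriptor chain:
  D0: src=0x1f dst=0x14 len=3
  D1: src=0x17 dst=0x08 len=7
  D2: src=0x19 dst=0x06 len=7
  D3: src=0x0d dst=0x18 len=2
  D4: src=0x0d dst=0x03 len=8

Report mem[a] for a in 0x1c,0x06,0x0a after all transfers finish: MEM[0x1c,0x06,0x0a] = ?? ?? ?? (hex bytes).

MEM[0x1c,0x06,0x0a] = a7 97 ab

[0] 0x1f->0x14 len=3 : ab ef 64
[1] 0x17->0x08 len=7 : bb 47 ba 57 92 a7 0d
[2] 0x19->0x06 len=7 : ba 57 92 a7 0d 5c ab
[3] 0x0d->0x18 len=2 : a7 0d
[4] 0x0d->0x03 len=8 : a7 0d e5 97 db e7 99 ab
query mem[0x1c]=0xa7, mem[0x06]=0x97, mem[0x0a]=0xab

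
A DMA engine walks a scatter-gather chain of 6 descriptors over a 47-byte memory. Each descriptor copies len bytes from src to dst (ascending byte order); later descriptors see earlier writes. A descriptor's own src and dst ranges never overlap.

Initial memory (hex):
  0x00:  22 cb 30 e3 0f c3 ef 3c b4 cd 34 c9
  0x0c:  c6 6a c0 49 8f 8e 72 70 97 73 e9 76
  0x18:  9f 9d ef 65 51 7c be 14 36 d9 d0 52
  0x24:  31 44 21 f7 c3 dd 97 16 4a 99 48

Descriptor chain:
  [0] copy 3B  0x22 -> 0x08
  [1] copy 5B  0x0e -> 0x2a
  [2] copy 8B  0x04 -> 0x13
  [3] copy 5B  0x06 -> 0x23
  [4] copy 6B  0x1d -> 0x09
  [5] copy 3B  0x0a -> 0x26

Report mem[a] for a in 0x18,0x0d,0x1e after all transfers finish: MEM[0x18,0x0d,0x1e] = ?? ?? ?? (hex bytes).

MEM[0x18,0x0d,0x1e] = 52 d9 be

#0 dst[0x08+3] := {0xd0,0x52,0x31}
#1 dst[0x2a+5] := {0xc0,0x49,0x8f,0x8e,0x72}
#2 dst[0x13+8] := {0x0f,0xc3,0xef,0x3c,0xd0,0x52,0x31,0xc9}
#3 dst[0x23+5] := {0xef,0x3c,0xd0,0x52,0x31}
#4 dst[0x09+6] := {0x7c,0xbe,0x14,0x36,0xd9,0xd0}
#5 dst[0x26+3] := {0xbe,0x14,0x36}
query mem[0x18]=0x52, mem[0x0d]=0xd9, mem[0x1e]=0xbe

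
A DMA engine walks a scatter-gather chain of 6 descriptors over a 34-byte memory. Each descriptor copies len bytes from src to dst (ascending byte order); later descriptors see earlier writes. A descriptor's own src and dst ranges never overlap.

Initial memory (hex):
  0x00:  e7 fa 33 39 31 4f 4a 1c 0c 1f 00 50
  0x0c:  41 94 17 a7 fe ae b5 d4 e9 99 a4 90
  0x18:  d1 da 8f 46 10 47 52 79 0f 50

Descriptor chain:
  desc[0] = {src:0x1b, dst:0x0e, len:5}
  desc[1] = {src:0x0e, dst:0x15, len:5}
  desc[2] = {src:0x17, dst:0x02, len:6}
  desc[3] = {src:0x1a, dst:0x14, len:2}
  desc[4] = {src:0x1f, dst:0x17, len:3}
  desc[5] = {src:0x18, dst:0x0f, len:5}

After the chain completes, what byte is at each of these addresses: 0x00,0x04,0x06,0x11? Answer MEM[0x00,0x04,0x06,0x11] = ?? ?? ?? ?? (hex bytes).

MEM[0x00,0x04,0x06,0x11] = e7 79 46 8f

#0 dst[0x0e+5] := {0x46,0x10,0x47,0x52,0x79}
#1 dst[0x15+5] := {0x46,0x10,0x47,0x52,0x79}
#2 dst[0x02+6] := {0x47,0x52,0x79,0x8f,0x46,0x10}
#3 dst[0x14+2] := {0x8f,0x46}
#4 dst[0x17+3] := {0x79,0x0f,0x50}
#5 dst[0x0f+5] := {0x0f,0x50,0x8f,0x46,0x10}
query mem[0x00]=0xe7, mem[0x04]=0x79, mem[0x06]=0x46, mem[0x11]=0x8f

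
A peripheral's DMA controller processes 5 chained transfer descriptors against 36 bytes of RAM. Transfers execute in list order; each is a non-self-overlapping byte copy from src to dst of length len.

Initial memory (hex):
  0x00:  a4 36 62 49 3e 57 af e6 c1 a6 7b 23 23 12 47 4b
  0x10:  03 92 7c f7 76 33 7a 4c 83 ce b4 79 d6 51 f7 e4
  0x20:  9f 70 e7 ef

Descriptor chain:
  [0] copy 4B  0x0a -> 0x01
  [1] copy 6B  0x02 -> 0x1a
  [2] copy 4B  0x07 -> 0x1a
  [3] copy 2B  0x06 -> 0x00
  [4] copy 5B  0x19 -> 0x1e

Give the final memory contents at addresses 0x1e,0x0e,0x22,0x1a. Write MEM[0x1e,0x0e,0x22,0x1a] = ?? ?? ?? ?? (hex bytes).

MEM[0x1e,0x0e,0x22,0x1a] = ce 47 7b e6

[0] 0x0a->0x01 len=4 : 7b 23 23 12
[1] 0x02->0x1a len=6 : 23 23 12 57 af e6
[2] 0x07->0x1a len=4 : e6 c1 a6 7b
[3] 0x06->0x00 len=2 : af e6
[4] 0x19->0x1e len=5 : ce e6 c1 a6 7b
query mem[0x1e]=0xce, mem[0x0e]=0x47, mem[0x22]=0x7b, mem[0x1a]=0xe6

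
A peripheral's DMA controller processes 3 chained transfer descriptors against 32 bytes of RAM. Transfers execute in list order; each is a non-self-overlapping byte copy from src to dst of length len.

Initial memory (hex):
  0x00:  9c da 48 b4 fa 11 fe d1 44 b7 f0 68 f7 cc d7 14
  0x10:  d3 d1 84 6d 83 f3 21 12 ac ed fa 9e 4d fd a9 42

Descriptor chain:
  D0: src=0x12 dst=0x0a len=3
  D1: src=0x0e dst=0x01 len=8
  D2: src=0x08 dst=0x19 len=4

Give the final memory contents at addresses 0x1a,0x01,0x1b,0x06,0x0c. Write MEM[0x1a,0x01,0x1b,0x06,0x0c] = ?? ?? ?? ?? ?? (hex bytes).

MEM[0x1a,0x01,0x1b,0x06,0x0c] = b7 d7 84 6d 83

#0 dst[0x0a+3] := {0x84,0x6d,0x83}
#1 dst[0x01+8] := {0xd7,0x14,0xd3,0xd1,0x84,0x6d,0x83,0xf3}
#2 dst[0x19+4] := {0xf3,0xb7,0x84,0x6d}
query mem[0x1a]=0xb7, mem[0x01]=0xd7, mem[0x1b]=0x84, mem[0x06]=0x6d, mem[0x0c]=0x83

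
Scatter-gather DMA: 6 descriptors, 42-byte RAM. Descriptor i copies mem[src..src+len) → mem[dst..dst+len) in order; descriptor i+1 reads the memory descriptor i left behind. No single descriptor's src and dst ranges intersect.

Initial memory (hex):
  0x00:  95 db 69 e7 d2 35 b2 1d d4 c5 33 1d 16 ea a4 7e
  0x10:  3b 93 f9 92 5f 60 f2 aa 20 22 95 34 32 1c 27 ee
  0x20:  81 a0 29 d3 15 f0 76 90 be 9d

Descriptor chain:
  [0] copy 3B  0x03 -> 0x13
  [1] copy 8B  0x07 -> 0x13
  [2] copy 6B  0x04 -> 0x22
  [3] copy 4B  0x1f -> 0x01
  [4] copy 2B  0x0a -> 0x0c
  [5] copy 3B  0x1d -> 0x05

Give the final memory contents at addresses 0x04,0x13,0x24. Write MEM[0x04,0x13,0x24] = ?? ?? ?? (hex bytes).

D0: mem[0x13..0x15] <- [e7 d2 35]
D1: mem[0x13..0x1a] <- [1d d4 c5 33 1d 16 ea a4]
D2: mem[0x22..0x27] <- [d2 35 b2 1d d4 c5]
D3: mem[0x01..0x04] <- [ee 81 a0 d2]
D4: mem[0x0c..0x0d] <- [33 1d]
D5: mem[0x05..0x07] <- [1c 27 ee]
query mem[0x04]=0xd2, mem[0x13]=0x1d, mem[0x24]=0xb2

MEM[0x04,0x13,0x24] = d2 1d b2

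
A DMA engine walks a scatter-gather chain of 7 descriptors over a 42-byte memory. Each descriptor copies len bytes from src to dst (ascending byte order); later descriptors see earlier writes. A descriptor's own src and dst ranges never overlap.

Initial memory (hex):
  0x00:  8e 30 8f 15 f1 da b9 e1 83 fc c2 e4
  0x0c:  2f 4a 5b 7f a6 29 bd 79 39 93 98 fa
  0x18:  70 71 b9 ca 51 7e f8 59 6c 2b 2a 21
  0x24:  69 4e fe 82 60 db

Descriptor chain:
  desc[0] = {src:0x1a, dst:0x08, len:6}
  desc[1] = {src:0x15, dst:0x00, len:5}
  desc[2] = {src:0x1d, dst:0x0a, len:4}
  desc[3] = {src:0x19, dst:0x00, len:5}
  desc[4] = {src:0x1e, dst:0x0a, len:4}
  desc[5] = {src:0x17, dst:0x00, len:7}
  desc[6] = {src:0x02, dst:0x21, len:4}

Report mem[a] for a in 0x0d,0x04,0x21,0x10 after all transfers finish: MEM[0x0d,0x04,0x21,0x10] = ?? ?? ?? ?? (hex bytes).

MEM[0x0d,0x04,0x21,0x10] = 2b ca 71 a6

#0 dst[0x08+6] := {0xb9,0xca,0x51,0x7e,0xf8,0x59}
#1 dst[0x00+5] := {0x93,0x98,0xfa,0x70,0x71}
#2 dst[0x0a+4] := {0x7e,0xf8,0x59,0x6c}
#3 dst[0x00+5] := {0x71,0xb9,0xca,0x51,0x7e}
#4 dst[0x0a+4] := {0xf8,0x59,0x6c,0x2b}
#5 dst[0x00+7] := {0xfa,0x70,0x71,0xb9,0xca,0x51,0x7e}
#6 dst[0x21+4] := {0x71,0xb9,0xca,0x51}
query mem[0x0d]=0x2b, mem[0x04]=0xca, mem[0x21]=0x71, mem[0x10]=0xa6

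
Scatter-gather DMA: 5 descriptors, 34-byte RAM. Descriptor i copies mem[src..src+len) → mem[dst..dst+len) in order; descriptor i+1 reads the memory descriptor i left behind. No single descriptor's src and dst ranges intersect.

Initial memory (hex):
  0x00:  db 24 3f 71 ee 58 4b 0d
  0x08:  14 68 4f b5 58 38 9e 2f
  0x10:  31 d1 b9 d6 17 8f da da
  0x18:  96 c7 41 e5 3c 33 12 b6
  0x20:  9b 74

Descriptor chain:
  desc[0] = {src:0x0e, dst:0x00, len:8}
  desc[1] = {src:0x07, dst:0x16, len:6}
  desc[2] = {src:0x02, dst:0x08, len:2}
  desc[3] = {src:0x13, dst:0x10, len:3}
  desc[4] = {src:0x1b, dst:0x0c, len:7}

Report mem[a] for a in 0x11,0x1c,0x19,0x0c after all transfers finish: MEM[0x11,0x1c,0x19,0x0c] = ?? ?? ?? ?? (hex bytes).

#0 dst[0x00+8] := {0x9e,0x2f,0x31,0xd1,0xb9,0xd6,0x17,0x8f}
#1 dst[0x16+6] := {0x8f,0x14,0x68,0x4f,0xb5,0x58}
#2 dst[0x08+2] := {0x31,0xd1}
#3 dst[0x10+3] := {0xd6,0x17,0x8f}
#4 dst[0x0c+7] := {0x58,0x3c,0x33,0x12,0xb6,0x9b,0x74}
query mem[0x11]=0x9b, mem[0x1c]=0x3c, mem[0x19]=0x4f, mem[0x0c]=0x58

MEM[0x11,0x1c,0x19,0x0c] = 9b 3c 4f 58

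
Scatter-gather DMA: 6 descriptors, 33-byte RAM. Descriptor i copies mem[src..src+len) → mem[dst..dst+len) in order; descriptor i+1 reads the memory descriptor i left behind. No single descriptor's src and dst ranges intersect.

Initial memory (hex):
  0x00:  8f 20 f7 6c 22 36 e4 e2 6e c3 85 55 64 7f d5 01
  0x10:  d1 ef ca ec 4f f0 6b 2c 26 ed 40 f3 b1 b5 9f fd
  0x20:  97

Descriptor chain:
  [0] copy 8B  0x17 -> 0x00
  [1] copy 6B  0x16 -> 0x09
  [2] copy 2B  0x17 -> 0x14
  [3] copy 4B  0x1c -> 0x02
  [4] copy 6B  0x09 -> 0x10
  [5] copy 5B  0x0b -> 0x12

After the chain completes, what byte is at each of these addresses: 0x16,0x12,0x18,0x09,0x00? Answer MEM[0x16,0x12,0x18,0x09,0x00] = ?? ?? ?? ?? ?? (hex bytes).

  after D0: wrote 8B at 0x00 = 2c26ed40f3b1b59f
  after D1: wrote 6B at 0x09 = 6b2c26ed40f3
  after D2: wrote 2B at 0x14 = 2c26
  after D3: wrote 4B at 0x02 = b1b59ffd
  after D4: wrote 6B at 0x10 = 6b2c26ed40f3
  after D5: wrote 5B at 0x12 = 26ed40f301
query mem[0x16]=0x01, mem[0x12]=0x26, mem[0x18]=0x26, mem[0x09]=0x6b, mem[0x00]=0x2c

MEM[0x16,0x12,0x18,0x09,0x00] = 01 26 26 6b 2c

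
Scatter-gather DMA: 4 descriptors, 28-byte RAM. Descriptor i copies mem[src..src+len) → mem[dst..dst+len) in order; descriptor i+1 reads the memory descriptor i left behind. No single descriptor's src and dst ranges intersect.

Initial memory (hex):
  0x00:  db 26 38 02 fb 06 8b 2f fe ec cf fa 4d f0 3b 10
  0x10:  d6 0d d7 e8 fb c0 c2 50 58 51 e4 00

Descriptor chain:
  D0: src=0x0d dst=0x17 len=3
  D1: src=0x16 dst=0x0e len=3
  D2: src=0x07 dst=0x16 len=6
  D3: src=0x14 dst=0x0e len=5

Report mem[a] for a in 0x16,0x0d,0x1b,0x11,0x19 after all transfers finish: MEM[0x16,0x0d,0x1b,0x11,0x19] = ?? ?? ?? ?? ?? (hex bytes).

MEM[0x16,0x0d,0x1b,0x11,0x19] = 2f f0 4d fe cf

D0: mem[0x17..0x19] <- [f0 3b 10]
D1: mem[0x0e..0x10] <- [c2 f0 3b]
D2: mem[0x16..0x1b] <- [2f fe ec cf fa 4d]
D3: mem[0x0e..0x12] <- [fb c0 2f fe ec]
query mem[0x16]=0x2f, mem[0x0d]=0xf0, mem[0x1b]=0x4d, mem[0x11]=0xfe, mem[0x19]=0xcf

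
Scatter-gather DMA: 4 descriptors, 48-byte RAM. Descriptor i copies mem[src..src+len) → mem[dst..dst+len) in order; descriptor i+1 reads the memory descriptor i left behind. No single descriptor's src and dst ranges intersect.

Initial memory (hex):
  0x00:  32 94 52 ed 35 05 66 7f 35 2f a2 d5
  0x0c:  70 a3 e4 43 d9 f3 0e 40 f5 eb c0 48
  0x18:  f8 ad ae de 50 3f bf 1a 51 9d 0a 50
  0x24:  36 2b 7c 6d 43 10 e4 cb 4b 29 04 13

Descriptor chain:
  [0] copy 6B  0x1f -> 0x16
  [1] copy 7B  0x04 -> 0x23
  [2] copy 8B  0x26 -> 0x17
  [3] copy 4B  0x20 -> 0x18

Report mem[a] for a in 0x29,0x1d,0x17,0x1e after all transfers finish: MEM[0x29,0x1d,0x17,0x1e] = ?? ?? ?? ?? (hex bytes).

  after D0: wrote 6B at 0x16 = 1a519d0a5036
  after D1: wrote 7B at 0x23 = 3505667f352fa2
  after D2: wrote 8B at 0x17 = 7f352fa2e4cb4b29
  after D3: wrote 4B at 0x18 = 519d0a35
query mem[0x29]=0xa2, mem[0x1d]=0x4b, mem[0x17]=0x7f, mem[0x1e]=0x29

MEM[0x29,0x1d,0x17,0x1e] = a2 4b 7f 29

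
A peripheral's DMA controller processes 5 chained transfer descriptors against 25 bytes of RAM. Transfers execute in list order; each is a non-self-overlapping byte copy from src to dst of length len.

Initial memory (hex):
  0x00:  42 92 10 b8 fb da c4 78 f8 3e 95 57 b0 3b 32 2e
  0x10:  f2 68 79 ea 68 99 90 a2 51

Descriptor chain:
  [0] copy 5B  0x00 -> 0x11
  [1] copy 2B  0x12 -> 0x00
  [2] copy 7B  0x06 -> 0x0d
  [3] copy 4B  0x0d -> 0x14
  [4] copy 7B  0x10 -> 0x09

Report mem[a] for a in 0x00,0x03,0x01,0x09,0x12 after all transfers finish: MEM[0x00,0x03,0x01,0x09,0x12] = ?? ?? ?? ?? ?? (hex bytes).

MEM[0x00,0x03,0x01,0x09,0x12] = 92 b8 10 3e 57

[0] 0x00->0x11 len=5 : 42 92 10 b8 fb
[1] 0x12->0x00 len=2 : 92 10
[2] 0x06->0x0d len=7 : c4 78 f8 3e 95 57 b0
[3] 0x0d->0x14 len=4 : c4 78 f8 3e
[4] 0x10->0x09 len=7 : 3e 95 57 b0 c4 78 f8
query mem[0x00]=0x92, mem[0x03]=0xb8, mem[0x01]=0x10, mem[0x09]=0x3e, mem[0x12]=0x57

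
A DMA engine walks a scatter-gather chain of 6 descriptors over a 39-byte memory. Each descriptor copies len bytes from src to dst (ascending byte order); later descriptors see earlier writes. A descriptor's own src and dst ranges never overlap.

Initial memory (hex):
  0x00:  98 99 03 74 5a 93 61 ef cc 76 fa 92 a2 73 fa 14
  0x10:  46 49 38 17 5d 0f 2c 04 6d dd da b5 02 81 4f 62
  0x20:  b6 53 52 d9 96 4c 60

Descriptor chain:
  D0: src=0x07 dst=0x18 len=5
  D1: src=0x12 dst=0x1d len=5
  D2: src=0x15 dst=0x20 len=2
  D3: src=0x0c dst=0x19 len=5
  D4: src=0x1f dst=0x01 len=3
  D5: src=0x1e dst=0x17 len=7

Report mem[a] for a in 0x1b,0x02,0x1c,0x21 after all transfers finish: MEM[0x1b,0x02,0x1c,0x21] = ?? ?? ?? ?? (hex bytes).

MEM[0x1b,0x02,0x1c,0x21] = 52 0f d9 2c

  after D0: wrote 5B at 0x18 = efcc76fa92
  after D1: wrote 5B at 0x1d = 38175d0f2c
  after D2: wrote 2B at 0x20 = 0f2c
  after D3: wrote 5B at 0x19 = a273fa1446
  after D4: wrote 3B at 0x01 = 5d0f2c
  after D5: wrote 7B at 0x17 = 175d0f2c52d996
query mem[0x1b]=0x52, mem[0x02]=0x0f, mem[0x1c]=0xd9, mem[0x21]=0x2c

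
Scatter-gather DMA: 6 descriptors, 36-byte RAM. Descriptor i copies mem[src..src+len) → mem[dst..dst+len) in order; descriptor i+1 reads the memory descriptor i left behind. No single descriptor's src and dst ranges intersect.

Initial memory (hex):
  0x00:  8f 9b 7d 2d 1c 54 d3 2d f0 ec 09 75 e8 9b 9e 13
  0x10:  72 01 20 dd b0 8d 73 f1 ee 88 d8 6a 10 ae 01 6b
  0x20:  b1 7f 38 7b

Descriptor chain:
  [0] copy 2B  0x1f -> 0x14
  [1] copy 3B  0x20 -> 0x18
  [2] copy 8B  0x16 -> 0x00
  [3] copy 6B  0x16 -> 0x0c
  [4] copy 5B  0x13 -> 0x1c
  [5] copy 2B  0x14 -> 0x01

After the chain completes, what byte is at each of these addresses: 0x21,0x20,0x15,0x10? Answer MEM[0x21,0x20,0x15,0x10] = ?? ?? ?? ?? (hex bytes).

MEM[0x21,0x20,0x15,0x10] = 7f f1 b1 38

[0] 0x1f->0x14 len=2 : 6b b1
[1] 0x20->0x18 len=3 : b1 7f 38
[2] 0x16->0x00 len=8 : 73 f1 b1 7f 38 6a 10 ae
[3] 0x16->0x0c len=6 : 73 f1 b1 7f 38 6a
[4] 0x13->0x1c len=5 : dd 6b b1 73 f1
[5] 0x14->0x01 len=2 : 6b b1
query mem[0x21]=0x7f, mem[0x20]=0xf1, mem[0x15]=0xb1, mem[0x10]=0x38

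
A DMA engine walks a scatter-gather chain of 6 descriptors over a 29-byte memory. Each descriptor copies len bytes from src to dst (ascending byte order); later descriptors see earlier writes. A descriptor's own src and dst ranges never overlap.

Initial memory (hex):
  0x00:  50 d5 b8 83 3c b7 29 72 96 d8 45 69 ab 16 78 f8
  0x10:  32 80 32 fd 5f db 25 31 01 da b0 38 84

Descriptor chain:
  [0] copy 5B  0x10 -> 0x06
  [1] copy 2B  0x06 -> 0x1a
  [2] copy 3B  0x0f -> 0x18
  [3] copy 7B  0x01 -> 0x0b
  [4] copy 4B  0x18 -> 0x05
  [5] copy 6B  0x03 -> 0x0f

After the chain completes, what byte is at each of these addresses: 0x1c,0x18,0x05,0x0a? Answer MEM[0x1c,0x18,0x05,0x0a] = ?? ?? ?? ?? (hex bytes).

MEM[0x1c,0x18,0x05,0x0a] = 84 f8 f8 5f

[0] 0x10->0x06 len=5 : 32 80 32 fd 5f
[1] 0x06->0x1a len=2 : 32 80
[2] 0x0f->0x18 len=3 : f8 32 80
[3] 0x01->0x0b len=7 : d5 b8 83 3c b7 32 80
[4] 0x18->0x05 len=4 : f8 32 80 80
[5] 0x03->0x0f len=6 : 83 3c f8 32 80 80
query mem[0x1c]=0x84, mem[0x18]=0xf8, mem[0x05]=0xf8, mem[0x0a]=0x5f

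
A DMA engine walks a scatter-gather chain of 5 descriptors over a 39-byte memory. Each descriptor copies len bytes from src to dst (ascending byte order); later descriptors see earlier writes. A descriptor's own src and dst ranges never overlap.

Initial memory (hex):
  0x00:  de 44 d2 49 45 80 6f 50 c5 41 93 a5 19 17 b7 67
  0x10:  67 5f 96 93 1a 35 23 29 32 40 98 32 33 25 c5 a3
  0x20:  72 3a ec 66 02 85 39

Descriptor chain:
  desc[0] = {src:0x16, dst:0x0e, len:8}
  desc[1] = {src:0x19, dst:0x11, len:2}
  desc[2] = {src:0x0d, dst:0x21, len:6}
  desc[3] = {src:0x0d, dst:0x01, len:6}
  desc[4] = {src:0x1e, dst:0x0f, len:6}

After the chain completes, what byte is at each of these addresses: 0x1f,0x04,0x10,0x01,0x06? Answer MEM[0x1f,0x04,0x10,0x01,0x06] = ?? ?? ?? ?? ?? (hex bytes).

MEM[0x1f,0x04,0x10,0x01,0x06] = a3 32 a3 17 98

D0: mem[0x0e..0x15] <- [23 29 32 40 98 32 33 25]
D1: mem[0x11..0x12] <- [40 98]
D2: mem[0x21..0x26] <- [17 23 29 32 40 98]
D3: mem[0x01..0x06] <- [17 23 29 32 40 98]
D4: mem[0x0f..0x14] <- [c5 a3 72 17 23 29]
query mem[0x1f]=0xa3, mem[0x04]=0x32, mem[0x10]=0xa3, mem[0x01]=0x17, mem[0x06]=0x98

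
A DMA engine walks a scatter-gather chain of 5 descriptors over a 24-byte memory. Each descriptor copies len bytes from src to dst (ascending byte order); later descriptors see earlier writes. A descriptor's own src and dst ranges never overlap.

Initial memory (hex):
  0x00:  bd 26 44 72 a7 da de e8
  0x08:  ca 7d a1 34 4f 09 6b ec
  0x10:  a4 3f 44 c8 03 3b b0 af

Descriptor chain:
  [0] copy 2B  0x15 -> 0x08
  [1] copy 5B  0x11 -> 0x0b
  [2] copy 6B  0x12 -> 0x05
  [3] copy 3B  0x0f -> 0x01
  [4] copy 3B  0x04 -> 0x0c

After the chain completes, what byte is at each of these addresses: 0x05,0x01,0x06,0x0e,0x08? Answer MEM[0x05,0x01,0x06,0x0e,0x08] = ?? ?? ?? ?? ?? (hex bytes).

MEM[0x05,0x01,0x06,0x0e,0x08] = 44 3b c8 c8 3b

#0 dst[0x08+2] := {0x3b,0xb0}
#1 dst[0x0b+5] := {0x3f,0x44,0xc8,0x03,0x3b}
#2 dst[0x05+6] := {0x44,0xc8,0x03,0x3b,0xb0,0xaf}
#3 dst[0x01+3] := {0x3b,0xa4,0x3f}
#4 dst[0x0c+3] := {0xa7,0x44,0xc8}
query mem[0x05]=0x44, mem[0x01]=0x3b, mem[0x06]=0xc8, mem[0x0e]=0xc8, mem[0x08]=0x3b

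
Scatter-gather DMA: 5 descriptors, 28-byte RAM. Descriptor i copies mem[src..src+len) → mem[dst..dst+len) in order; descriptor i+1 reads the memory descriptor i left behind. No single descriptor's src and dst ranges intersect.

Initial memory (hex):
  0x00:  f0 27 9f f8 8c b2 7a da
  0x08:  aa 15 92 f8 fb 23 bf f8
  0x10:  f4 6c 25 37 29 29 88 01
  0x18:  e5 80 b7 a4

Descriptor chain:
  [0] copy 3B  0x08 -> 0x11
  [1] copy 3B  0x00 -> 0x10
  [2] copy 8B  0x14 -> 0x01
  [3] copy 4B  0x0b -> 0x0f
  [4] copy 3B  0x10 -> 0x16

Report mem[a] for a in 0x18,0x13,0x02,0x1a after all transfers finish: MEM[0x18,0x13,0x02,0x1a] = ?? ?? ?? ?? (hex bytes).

  after D0: wrote 3B at 0x11 = aa1592
  after D1: wrote 3B at 0x10 = f0279f
  after D2: wrote 8B at 0x01 = 29298801e580b7a4
  after D3: wrote 4B at 0x0f = f8fb23bf
  after D4: wrote 3B at 0x16 = fb23bf
query mem[0x18]=0xbf, mem[0x13]=0x92, mem[0x02]=0x29, mem[0x1a]=0xb7

MEM[0x18,0x13,0x02,0x1a] = bf 92 29 b7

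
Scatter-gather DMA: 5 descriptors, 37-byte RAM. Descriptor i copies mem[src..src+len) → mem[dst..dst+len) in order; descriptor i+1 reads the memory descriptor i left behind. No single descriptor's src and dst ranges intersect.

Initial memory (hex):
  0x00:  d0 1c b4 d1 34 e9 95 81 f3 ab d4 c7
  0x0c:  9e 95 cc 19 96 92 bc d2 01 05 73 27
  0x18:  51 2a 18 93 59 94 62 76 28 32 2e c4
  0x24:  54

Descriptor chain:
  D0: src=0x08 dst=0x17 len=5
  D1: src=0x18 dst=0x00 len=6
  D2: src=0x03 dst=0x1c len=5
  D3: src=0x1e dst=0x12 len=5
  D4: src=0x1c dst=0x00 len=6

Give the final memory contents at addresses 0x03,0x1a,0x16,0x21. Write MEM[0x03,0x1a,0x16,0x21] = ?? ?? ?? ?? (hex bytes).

MEM[0x03,0x1a,0x16,0x21] = 95 c7 2e 32

#0 dst[0x17+5] := {0xf3,0xab,0xd4,0xc7,0x9e}
#1 dst[0x00+6] := {0xab,0xd4,0xc7,0x9e,0x59,0x94}
#2 dst[0x1c+5] := {0x9e,0x59,0x94,0x95,0x81}
#3 dst[0x12+5] := {0x94,0x95,0x81,0x32,0x2e}
#4 dst[0x00+6] := {0x9e,0x59,0x94,0x95,0x81,0x32}
query mem[0x03]=0x95, mem[0x1a]=0xc7, mem[0x16]=0x2e, mem[0x21]=0x32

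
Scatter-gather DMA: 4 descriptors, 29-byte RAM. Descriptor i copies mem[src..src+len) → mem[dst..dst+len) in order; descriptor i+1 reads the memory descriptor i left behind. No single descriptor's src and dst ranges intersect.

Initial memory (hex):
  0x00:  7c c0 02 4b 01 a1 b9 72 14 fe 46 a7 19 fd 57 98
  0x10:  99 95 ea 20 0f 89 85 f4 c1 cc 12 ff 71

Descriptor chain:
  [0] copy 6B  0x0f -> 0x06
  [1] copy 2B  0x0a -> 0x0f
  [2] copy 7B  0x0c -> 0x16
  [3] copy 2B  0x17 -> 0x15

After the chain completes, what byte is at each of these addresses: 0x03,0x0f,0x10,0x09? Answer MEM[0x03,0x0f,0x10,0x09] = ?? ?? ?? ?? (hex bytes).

  after D0: wrote 6B at 0x06 = 989995ea200f
  after D1: wrote 2B at 0x0f = 200f
  after D2: wrote 7B at 0x16 = 19fd57200f95ea
  after D3: wrote 2B at 0x15 = fd57
query mem[0x03]=0x4b, mem[0x0f]=0x20, mem[0x10]=0x0f, mem[0x09]=0xea

MEM[0x03,0x0f,0x10,0x09] = 4b 20 0f ea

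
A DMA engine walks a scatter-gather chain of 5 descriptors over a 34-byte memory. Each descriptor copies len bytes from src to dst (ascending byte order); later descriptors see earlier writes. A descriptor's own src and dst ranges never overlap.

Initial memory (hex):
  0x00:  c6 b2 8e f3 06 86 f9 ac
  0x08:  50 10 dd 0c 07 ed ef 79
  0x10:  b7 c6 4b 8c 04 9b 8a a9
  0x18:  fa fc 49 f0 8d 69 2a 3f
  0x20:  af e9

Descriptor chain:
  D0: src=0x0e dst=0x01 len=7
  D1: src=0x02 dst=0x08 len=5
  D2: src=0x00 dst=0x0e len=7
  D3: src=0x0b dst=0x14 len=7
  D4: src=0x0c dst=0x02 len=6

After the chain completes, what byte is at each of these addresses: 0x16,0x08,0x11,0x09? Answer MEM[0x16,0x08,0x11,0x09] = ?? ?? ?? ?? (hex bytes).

MEM[0x16,0x08,0x11,0x09] = ed 79 b7 b7

#0 dst[0x01+7] := {0xef,0x79,0xb7,0xc6,0x4b,0x8c,0x04}
#1 dst[0x08+5] := {0x79,0xb7,0xc6,0x4b,0x8c}
#2 dst[0x0e+7] := {0xc6,0xef,0x79,0xb7,0xc6,0x4b,0x8c}
#3 dst[0x14+7] := {0x4b,0x8c,0xed,0xc6,0xef,0x79,0xb7}
#4 dst[0x02+6] := {0x8c,0xed,0xc6,0xef,0x79,0xb7}
query mem[0x16]=0xed, mem[0x08]=0x79, mem[0x11]=0xb7, mem[0x09]=0xb7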